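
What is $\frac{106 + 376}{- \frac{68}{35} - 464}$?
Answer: $- \frac{8435}{8154} \approx -1.0345$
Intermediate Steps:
$\frac{106 + 376}{- \frac{68}{35} - 464} = \frac{482}{\left(-68\right) \frac{1}{35} - 464} = \frac{482}{- \frac{68}{35} - 464} = \frac{482}{- \frac{16308}{35}} = 482 \left(- \frac{35}{16308}\right) = - \frac{8435}{8154}$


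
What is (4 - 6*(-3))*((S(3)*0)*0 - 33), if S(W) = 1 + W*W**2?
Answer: -726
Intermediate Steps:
S(W) = 1 + W**3
(4 - 6*(-3))*((S(3)*0)*0 - 33) = (4 - 6*(-3))*(((1 + 3**3)*0)*0 - 33) = (4 + 18)*(((1 + 27)*0)*0 - 33) = 22*((28*0)*0 - 33) = 22*(0*0 - 33) = 22*(0 - 33) = 22*(-33) = -726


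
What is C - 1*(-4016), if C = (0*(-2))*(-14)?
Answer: 4016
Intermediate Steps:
C = 0 (C = 0*(-14) = 0)
C - 1*(-4016) = 0 - 1*(-4016) = 0 + 4016 = 4016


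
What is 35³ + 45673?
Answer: 88548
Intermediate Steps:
35³ + 45673 = 42875 + 45673 = 88548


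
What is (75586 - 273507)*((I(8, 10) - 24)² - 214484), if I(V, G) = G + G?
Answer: 42447721028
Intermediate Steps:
I(V, G) = 2*G
(75586 - 273507)*((I(8, 10) - 24)² - 214484) = (75586 - 273507)*((2*10 - 24)² - 214484) = -197921*((20 - 24)² - 214484) = -197921*((-4)² - 214484) = -197921*(16 - 214484) = -197921*(-214468) = 42447721028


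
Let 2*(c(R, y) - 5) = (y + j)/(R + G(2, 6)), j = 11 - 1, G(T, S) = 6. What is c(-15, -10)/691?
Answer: 5/691 ≈ 0.0072359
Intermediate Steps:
j = 10
c(R, y) = 5 + (10 + y)/(2*(6 + R)) (c(R, y) = 5 + ((y + 10)/(R + 6))/2 = 5 + ((10 + y)/(6 + R))/2 = 5 + (10 + y)/(2*(6 + R)))
c(-15, -10)/691 = ((70 - 10 + 10*(-15))/(2*(6 - 15)))/691 = ((½)*(70 - 10 - 150)/(-9))*(1/691) = ((½)*(-⅑)*(-90))*(1/691) = 5*(1/691) = 5/691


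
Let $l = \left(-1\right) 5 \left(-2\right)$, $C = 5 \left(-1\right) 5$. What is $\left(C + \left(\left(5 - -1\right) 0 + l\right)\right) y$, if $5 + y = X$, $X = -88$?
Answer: $1395$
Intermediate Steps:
$y = -93$ ($y = -5 - 88 = -93$)
$C = -25$ ($C = \left(-5\right) 5 = -25$)
$l = 10$ ($l = \left(-5\right) \left(-2\right) = 10$)
$\left(C + \left(\left(5 - -1\right) 0 + l\right)\right) y = \left(-25 + \left(\left(5 - -1\right) 0 + 10\right)\right) \left(-93\right) = \left(-25 + \left(\left(5 + 1\right) 0 + 10\right)\right) \left(-93\right) = \left(-25 + \left(6 \cdot 0 + 10\right)\right) \left(-93\right) = \left(-25 + \left(0 + 10\right)\right) \left(-93\right) = \left(-25 + 10\right) \left(-93\right) = \left(-15\right) \left(-93\right) = 1395$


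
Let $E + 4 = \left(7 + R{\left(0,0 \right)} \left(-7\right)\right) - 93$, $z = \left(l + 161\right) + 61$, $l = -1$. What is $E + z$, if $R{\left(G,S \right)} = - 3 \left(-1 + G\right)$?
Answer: $110$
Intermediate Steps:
$R{\left(G,S \right)} = 3 - 3 G$
$z = 221$ ($z = \left(-1 + 161\right) + 61 = 160 + 61 = 221$)
$E = -111$ ($E = -4 - \left(86 - \left(3 - 0\right) \left(-7\right)\right) = -4 - \left(86 - \left(3 + 0\right) \left(-7\right)\right) = -4 + \left(\left(7 + 3 \left(-7\right)\right) - 93\right) = -4 + \left(\left(7 - 21\right) - 93\right) = -4 - 107 = -111$)
$E + z = -111 + 221 = 110$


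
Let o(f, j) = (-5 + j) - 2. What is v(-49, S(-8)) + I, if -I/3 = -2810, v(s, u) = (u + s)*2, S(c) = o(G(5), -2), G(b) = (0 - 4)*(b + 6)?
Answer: 8314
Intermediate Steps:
G(b) = -24 - 4*b (G(b) = -4*(6 + b) = -24 - 4*b)
o(f, j) = -7 + j
S(c) = -9 (S(c) = -7 - 2 = -9)
v(s, u) = 2*s + 2*u (v(s, u) = (s + u)*2 = 2*s + 2*u)
I = 8430 (I = -3*(-2810) = 8430)
v(-49, S(-8)) + I = (2*(-49) + 2*(-9)) + 8430 = (-98 - 18) + 8430 = -116 + 8430 = 8314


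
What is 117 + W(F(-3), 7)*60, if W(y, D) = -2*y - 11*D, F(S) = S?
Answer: -4143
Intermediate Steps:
W(y, D) = -11*D - 2*y
117 + W(F(-3), 7)*60 = 117 + (-11*7 - 2*(-3))*60 = 117 + (-77 + 6)*60 = 117 - 71*60 = 117 - 4260 = -4143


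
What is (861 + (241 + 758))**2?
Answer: 3459600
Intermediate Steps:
(861 + (241 + 758))**2 = (861 + 999)**2 = 1860**2 = 3459600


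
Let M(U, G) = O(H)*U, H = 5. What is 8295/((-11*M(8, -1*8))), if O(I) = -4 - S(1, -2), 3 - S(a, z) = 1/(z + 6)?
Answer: 2765/198 ≈ 13.965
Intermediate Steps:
S(a, z) = 3 - 1/(6 + z) (S(a, z) = 3 - 1/(z + 6) = 3 - 1/(6 + z))
O(I) = -27/4 (O(I) = -4 - (17 + 3*(-2))/(6 - 2) = -4 - (17 - 6)/4 = -4 - 11/4 = -27/4)
M(U, G) = -27*U/4
8295/((-11*M(8, -1*8))) = 8295/((-(-297)*8/4)) = 8295/((-11*(-54))) = 8295/594 = 8295*(1/594) = 2765/198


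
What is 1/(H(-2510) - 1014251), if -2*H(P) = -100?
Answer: -1/1014201 ≈ -9.8600e-7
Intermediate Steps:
H(P) = 50 (H(P) = -½*(-100) = 50)
1/(H(-2510) - 1014251) = 1/(50 - 1014251) = 1/(-1014201) = -1/1014201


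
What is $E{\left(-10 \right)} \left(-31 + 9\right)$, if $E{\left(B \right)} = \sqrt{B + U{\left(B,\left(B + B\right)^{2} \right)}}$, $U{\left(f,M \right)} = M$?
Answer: $- 22 \sqrt{390} \approx -434.47$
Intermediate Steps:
$E{\left(B \right)} = \sqrt{B + 4 B^{2}}$ ($E{\left(B \right)} = \sqrt{B + \left(B + B\right)^{2}} = \sqrt{B + \left(2 B\right)^{2}} = \sqrt{B + 4 B^{2}}$)
$E{\left(-10 \right)} \left(-31 + 9\right) = \sqrt{- 10 \left(1 + 4 \left(-10\right)\right)} \left(-31 + 9\right) = \sqrt{- 10 \left(1 - 40\right)} \left(-22\right) = \sqrt{\left(-10\right) \left(-39\right)} \left(-22\right) = \sqrt{390} \left(-22\right) = - 22 \sqrt{390}$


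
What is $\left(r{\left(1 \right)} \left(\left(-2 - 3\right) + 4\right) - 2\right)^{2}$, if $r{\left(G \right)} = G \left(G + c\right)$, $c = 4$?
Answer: $49$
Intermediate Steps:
$r{\left(G \right)} = G \left(4 + G\right)$ ($r{\left(G \right)} = G \left(G + 4\right) = G \left(4 + G\right)$)
$\left(r{\left(1 \right)} \left(\left(-2 - 3\right) + 4\right) - 2\right)^{2} = \left(1 \left(4 + 1\right) \left(\left(-2 - 3\right) + 4\right) - 2\right)^{2} = \left(1 \cdot 5 \left(\left(-2 - 3\right) + 4\right) - 2\right)^{2} = \left(5 \left(-5 + 4\right) - 2\right)^{2} = \left(5 \left(-1\right) - 2\right)^{2} = \left(-5 - 2\right)^{2} = \left(-7\right)^{2} = 49$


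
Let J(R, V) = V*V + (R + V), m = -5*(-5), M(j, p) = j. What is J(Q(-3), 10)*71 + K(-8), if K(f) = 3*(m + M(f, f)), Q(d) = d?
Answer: 7648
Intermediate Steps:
m = 25
K(f) = 75 + 3*f (K(f) = 3*(25 + f) = 75 + 3*f)
J(R, V) = R + V + V² (J(R, V) = V² + (R + V) = R + V + V²)
J(Q(-3), 10)*71 + K(-8) = (-3 + 10 + 10²)*71 + (75 + 3*(-8)) = (-3 + 10 + 100)*71 + (75 - 24) = 107*71 + 51 = 7597 + 51 = 7648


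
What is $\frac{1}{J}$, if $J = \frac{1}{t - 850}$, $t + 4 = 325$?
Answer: $-529$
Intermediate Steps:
$t = 321$ ($t = -4 + 325 = 321$)
$J = - \frac{1}{529}$ ($J = \frac{1}{321 - 850} = \frac{1}{-529} = - \frac{1}{529} \approx -0.0018904$)
$\frac{1}{J} = \frac{1}{- \frac{1}{529}} = -529$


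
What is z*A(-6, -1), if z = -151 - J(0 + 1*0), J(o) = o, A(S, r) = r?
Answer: 151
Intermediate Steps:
z = -151 (z = -151 - (0 + 1*0) = -151 - (0 + 0) = -151 - 1*0 = -151 + 0 = -151)
z*A(-6, -1) = -151*(-1) = 151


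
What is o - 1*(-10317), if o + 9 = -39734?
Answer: -29426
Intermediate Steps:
o = -39743 (o = -9 - 39734 = -39743)
o - 1*(-10317) = -39743 - 1*(-10317) = -39743 + 10317 = -29426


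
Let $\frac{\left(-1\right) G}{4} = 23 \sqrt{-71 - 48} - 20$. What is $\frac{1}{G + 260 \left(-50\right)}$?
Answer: $\frac{i}{4 \left(- 3230 i + 23 \sqrt{119}\right)} \approx -7.6935 \cdot 10^{-5} + 5.9762 \cdot 10^{-6} i$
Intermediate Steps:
$G = 80 - 92 i \sqrt{119}$ ($G = - 4 \left(23 \sqrt{-71 - 48} - 20\right) = - 4 \left(23 \sqrt{-119} - 20\right) = - 4 \left(23 i \sqrt{119} - 20\right) = - 4 \left(-20 + 23 i \sqrt{119}\right) = 80 - 92 i \sqrt{119} \approx 80.0 - 1003.6 i$)
$\frac{1}{G + 260 \left(-50\right)} = \frac{1}{\left(80 - 92 i \sqrt{119}\right) + 260 \left(-50\right)} = \frac{1}{\left(80 - 92 i \sqrt{119}\right) - 13000} = \frac{1}{-12920 - 92 i \sqrt{119}}$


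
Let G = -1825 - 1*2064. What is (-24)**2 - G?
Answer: 4465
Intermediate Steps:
G = -3889 (G = -1825 - 2064 = -3889)
(-24)**2 - G = (-24)**2 - 1*(-3889) = 576 + 3889 = 4465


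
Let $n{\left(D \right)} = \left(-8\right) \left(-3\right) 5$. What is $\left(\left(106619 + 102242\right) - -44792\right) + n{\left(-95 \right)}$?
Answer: $253773$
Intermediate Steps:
$n{\left(D \right)} = 120$ ($n{\left(D \right)} = 24 \cdot 5 = 120$)
$\left(\left(106619 + 102242\right) - -44792\right) + n{\left(-95 \right)} = \left(\left(106619 + 102242\right) - -44792\right) + 120 = \left(208861 + 44792\right) + 120 = 253653 + 120 = 253773$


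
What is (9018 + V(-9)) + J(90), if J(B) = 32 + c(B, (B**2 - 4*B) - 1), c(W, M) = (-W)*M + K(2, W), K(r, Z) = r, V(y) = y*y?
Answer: -687377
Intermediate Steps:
V(y) = y**2
c(W, M) = 2 - M*W (c(W, M) = (-W)*M + 2 = -M*W + 2 = 2 - M*W)
J(B) = 34 - B*(-1 + B**2 - 4*B) (J(B) = 32 + (2 - ((B**2 - 4*B) - 1)*B) = 32 + (2 - (-1 + B**2 - 4*B)*B) = 32 + (2 - B*(-1 + B**2 - 4*B)) = 34 - B*(-1 + B**2 - 4*B))
(9018 + V(-9)) + J(90) = (9018 + (-9)**2) + (34 + 90*(1 - 1*90**2 + 4*90)) = (9018 + 81) + (34 + 90*(1 - 1*8100 + 360)) = 9099 + (34 + 90*(1 - 8100 + 360)) = 9099 + (34 + 90*(-7739)) = 9099 + (34 - 696510) = 9099 - 696476 = -687377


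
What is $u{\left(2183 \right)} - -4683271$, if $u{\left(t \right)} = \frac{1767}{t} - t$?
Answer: $\frac{10218816871}{2183} \approx 4.6811 \cdot 10^{6}$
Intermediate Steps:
$u{\left(t \right)} = - t + \frac{1767}{t}$
$u{\left(2183 \right)} - -4683271 = \left(\left(-1\right) 2183 + \frac{1767}{2183}\right) - -4683271 = \left(-2183 + 1767 \cdot \frac{1}{2183}\right) + 4683271 = \left(-2183 + \frac{1767}{2183}\right) + 4683271 = - \frac{4763722}{2183} + 4683271 = \frac{10218816871}{2183}$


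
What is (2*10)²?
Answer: 400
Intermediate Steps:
(2*10)² = 20² = 400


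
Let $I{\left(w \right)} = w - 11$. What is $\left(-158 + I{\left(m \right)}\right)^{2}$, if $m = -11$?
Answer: $32400$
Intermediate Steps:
$I{\left(w \right)} = -11 + w$
$\left(-158 + I{\left(m \right)}\right)^{2} = \left(-158 - 22\right)^{2} = \left(-180\right)^{2} = 32400$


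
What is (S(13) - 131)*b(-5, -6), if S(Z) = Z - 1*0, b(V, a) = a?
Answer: 708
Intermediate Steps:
S(Z) = Z (S(Z) = Z + 0 = Z)
(S(13) - 131)*b(-5, -6) = (13 - 131)*(-6) = -118*(-6) = 708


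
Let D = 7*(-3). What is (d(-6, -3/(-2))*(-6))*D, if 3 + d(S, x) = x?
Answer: -189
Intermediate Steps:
D = -21
d(S, x) = -3 + x
(d(-6, -3/(-2))*(-6))*D = ((-3 - 3/(-2))*(-6))*(-21) = ((-3 - 3*(-½))*(-6))*(-21) = ((-3 + 3/2)*(-6))*(-21) = -3/2*(-6)*(-21) = 9*(-21) = -189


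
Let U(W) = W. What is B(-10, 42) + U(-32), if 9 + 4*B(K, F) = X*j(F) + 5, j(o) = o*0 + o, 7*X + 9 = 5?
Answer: -39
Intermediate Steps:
X = -4/7 (X = -9/7 + (1/7)*5 = -9/7 + 5/7 = -4/7 ≈ -0.57143)
j(o) = o (j(o) = 0 + o = o)
B(K, F) = -1 - F/7 (B(K, F) = -9/4 + (-4*F/7 + 5)/4 = -9/4 + (5 - 4*F/7)/4 = -9/4 + (5/4 - F/7) = -1 - F/7)
B(-10, 42) + U(-32) = (-1 - 1/7*42) - 32 = (-1 - 6) - 32 = -7 - 32 = -39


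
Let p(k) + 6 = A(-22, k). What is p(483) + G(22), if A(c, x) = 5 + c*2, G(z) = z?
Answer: -23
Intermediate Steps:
A(c, x) = 5 + 2*c
p(k) = -45 (p(k) = -6 + (5 + 2*(-22)) = -6 + (5 - 44) = -6 - 39 = -45)
p(483) + G(22) = -45 + 22 = -23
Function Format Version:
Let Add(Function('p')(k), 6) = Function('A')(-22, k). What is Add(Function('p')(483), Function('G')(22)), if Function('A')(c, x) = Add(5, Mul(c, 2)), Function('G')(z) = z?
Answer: -23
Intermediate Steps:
Function('A')(c, x) = Add(5, Mul(2, c))
Function('p')(k) = -45 (Function('p')(k) = Add(-6, Add(5, Mul(2, -22))) = Add(-6, Add(5, -44)) = Add(-6, -39) = -45)
Add(Function('p')(483), Function('G')(22)) = Add(-45, 22) = -23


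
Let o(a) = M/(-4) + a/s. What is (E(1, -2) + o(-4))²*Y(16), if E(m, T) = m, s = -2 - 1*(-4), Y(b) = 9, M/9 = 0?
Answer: 9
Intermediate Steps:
M = 0 (M = 9*0 = 0)
s = 2 (s = -2 + 4 = 2)
o(a) = a/2 (o(a) = 0/(-4) + a/2 = 0*(-¼) + a*(½) = 0 + a/2 = a/2)
(E(1, -2) + o(-4))²*Y(16) = (1 + (½)*(-4))²*9 = (1 - 2)²*9 = (-1)²*9 = 1*9 = 9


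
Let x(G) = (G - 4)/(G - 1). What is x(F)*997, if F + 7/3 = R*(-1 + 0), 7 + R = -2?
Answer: 7976/17 ≈ 469.18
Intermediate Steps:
R = -9 (R = -7 - 2 = -9)
F = 20/3 (F = -7/3 - 9*(-1 + 0) = -7/3 - 9*(-1) = -7/3 + 9 = 20/3 ≈ 6.6667)
x(G) = (-4 + G)/(-1 + G)
x(F)*997 = ((-4 + 20/3)/(-1 + 20/3))*997 = ((8/3)/(17/3))*997 = ((3/17)*(8/3))*997 = (8/17)*997 = 7976/17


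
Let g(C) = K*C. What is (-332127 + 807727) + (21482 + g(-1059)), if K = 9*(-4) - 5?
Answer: 540501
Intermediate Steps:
K = -41 (K = -36 - 5 = -41)
g(C) = -41*C
(-332127 + 807727) + (21482 + g(-1059)) = (-332127 + 807727) + (21482 - 41*(-1059)) = 475600 + (21482 + 43419) = 475600 + 64901 = 540501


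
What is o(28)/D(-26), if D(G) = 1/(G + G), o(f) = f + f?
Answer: -2912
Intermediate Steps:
o(f) = 2*f
D(G) = 1/(2*G)
o(28)/D(-26) = (2*28)/(((½)/(-26))) = 56/(((½)*(-1/26))) = 56/(-1/52) = 56*(-52) = -2912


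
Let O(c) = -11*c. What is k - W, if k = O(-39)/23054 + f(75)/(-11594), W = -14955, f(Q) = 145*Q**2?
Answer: 994623682914/66822019 ≈ 14885.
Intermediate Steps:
k = -4699611231/66822019 (k = -11*(-39)/23054 + (145*75**2)/(-11594) = 429*(1/23054) + (145*5625)*(-1/11594) = 429/23054 + 815625*(-1/11594) = 429/23054 - 815625/11594 = -4699611231/66822019 ≈ -70.330)
k - W = -4699611231/66822019 - 1*(-14955) = -4699611231/66822019 + 14955 = 994623682914/66822019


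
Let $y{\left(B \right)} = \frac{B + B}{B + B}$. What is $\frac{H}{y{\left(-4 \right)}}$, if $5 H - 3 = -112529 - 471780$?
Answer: $- \frac{584306}{5} \approx -1.1686 \cdot 10^{5}$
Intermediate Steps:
$y{\left(B \right)} = 1$ ($y{\left(B \right)} = \frac{2 B}{2 B} = 2 B \frac{1}{2 B} = 1$)
$H = - \frac{584306}{5}$ ($H = \frac{3}{5} + \frac{-112529 - 471780}{5} = \frac{3}{5} + \frac{1}{5} \left(-584309\right) = \frac{3}{5} - \frac{584309}{5} = - \frac{584306}{5} \approx -1.1686 \cdot 10^{5}$)
$\frac{H}{y{\left(-4 \right)}} = - \frac{584306}{5 \cdot 1} = \left(- \frac{584306}{5}\right) 1 = - \frac{584306}{5}$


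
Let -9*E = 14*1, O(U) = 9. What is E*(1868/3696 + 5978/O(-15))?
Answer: -1842625/1782 ≈ -1034.0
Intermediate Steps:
E = -14/9 ≈ -1.5556
E*(1868/3696 + 5978/O(-15)) = -14*(1868/3696 + 5978/9)/9 = -14*(1868*(1/3696) + 5978*(⅑))/9 = -14*(467/924 + 5978/9)/9 = -14/9*1842625/2772 = -1842625/1782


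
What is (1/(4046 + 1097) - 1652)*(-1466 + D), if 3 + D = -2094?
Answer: 30272085305/5143 ≈ 5.8861e+6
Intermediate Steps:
D = -2097 (D = -3 - 2094 = -2097)
(1/(4046 + 1097) - 1652)*(-1466 + D) = (1/(4046 + 1097) - 1652)*(-1466 - 2097) = (1/5143 - 1652)*(-3563) = -8496235/5143*(-3563) = 30272085305/5143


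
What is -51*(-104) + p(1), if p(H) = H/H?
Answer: 5305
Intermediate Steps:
p(H) = 1
-51*(-104) + p(1) = -51*(-104) + 1 = 5304 + 1 = 5305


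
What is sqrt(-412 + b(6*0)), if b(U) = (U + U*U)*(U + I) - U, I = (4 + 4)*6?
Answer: 2*I*sqrt(103) ≈ 20.298*I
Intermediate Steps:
I = 48 (I = 8*6 = 48)
b(U) = -U + (48 + U)*(U + U**2) (b(U) = (U + U*U)*(U + 48) - U = (U + U**2)*(48 + U) - U = (48 + U)*(U + U**2) - U = -U + (48 + U)*(U + U**2))
sqrt(-412 + b(6*0)) = sqrt(-412 + (6*0)*(47 + (6*0)**2 + 49*(6*0))) = sqrt(-412 + 0*(47 + 0**2 + 49*0)) = sqrt(-412 + 0*(47 + 0 + 0)) = sqrt(-412 + 0*47) = sqrt(-412 + 0) = sqrt(-412) = 2*I*sqrt(103)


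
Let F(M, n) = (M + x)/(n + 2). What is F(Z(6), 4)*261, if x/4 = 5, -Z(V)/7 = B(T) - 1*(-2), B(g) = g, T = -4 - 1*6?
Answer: 3306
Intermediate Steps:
T = -10 (T = -4 - 6 = -10)
Z(V) = 56 (Z(V) = -7*(-10 - 1*(-2)) = -7*(-10 + 2) = -7*(-8) = 56)
x = 20 (x = 4*5 = 20)
F(M, n) = (20 + M)/(2 + n) (F(M, n) = (M + 20)/(n + 2) = (20 + M)/(2 + n))
F(Z(6), 4)*261 = ((20 + 56)/(2 + 4))*261 = (76/6)*261 = ((⅙)*76)*261 = (38/3)*261 = 3306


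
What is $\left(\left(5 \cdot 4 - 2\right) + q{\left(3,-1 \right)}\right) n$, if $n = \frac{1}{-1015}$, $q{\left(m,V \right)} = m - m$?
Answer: $- \frac{18}{1015} \approx -0.017734$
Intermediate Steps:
$q{\left(m,V \right)} = 0$
$n = - \frac{1}{1015} \approx -0.00098522$
$\left(\left(5 \cdot 4 - 2\right) + q{\left(3,-1 \right)}\right) n = \left(\left(5 \cdot 4 - 2\right) + 0\right) \left(- \frac{1}{1015}\right) = \left(\left(20 - 2\right) + 0\right) \left(- \frac{1}{1015}\right) = \left(18 + 0\right) \left(- \frac{1}{1015}\right) = 18 \left(- \frac{1}{1015}\right) = - \frac{18}{1015}$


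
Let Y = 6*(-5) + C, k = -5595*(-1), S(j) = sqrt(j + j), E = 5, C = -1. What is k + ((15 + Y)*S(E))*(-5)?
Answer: 5595 + 80*sqrt(10) ≈ 5848.0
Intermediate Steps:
S(j) = sqrt(2)*sqrt(j) (S(j) = sqrt(2*j) = sqrt(2)*sqrt(j))
k = 5595
Y = -31 (Y = 6*(-5) - 1 = -30 - 1 = -31)
k + ((15 + Y)*S(E))*(-5) = 5595 + ((15 - 31)*(sqrt(2)*sqrt(5)))*(-5) = 5595 - 16*sqrt(10)*(-5) = 5595 + 80*sqrt(10)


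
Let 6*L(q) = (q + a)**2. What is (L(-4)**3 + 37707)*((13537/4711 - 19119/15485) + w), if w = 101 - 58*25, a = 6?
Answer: -100068526665750163/1969645545 ≈ -5.0805e+7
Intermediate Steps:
L(q) = (6 + q)**2/6 (L(q) = (q + 6)**2/6 = (6 + q)**2/6)
w = -1349 (w = 101 - 1450 = -1349)
(L(-4)**3 + 37707)*((13537/4711 - 19119/15485) + w) = (((6 - 4)**2/6)**3 + 37707)*((13537/4711 - 19119/15485) - 1349) = (((1/6)*2**2)**3 + 37707)*((13537*(1/4711) - 19119*1/15485) - 1349) = (((1/6)*4)**3 + 37707)*((13537/4711 - 19119/15485) - 1349) = ((2/3)**3 + 37707)*(119550836/72949835 - 1349) = (8/27 + 37707)*(-98289776579/72949835) = (1018097/27)*(-98289776579/72949835) = -100068526665750163/1969645545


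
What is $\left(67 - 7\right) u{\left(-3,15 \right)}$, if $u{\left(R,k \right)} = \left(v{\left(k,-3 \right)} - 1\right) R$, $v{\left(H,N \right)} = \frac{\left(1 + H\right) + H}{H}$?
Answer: $-192$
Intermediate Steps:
$v{\left(H,N \right)} = \frac{1 + 2 H}{H}$
$u{\left(R,k \right)} = R \left(1 + \frac{1}{k}\right)$ ($u{\left(R,k \right)} = \left(\left(2 + \frac{1}{k}\right) - 1\right) R = \left(1 + \frac{1}{k}\right) R = R \left(1 + \frac{1}{k}\right)$)
$\left(67 - 7\right) u{\left(-3,15 \right)} = \left(67 - 7\right) \left(-3 - \frac{3}{15}\right) = 60 \left(-3 - \frac{1}{5}\right) = 60 \left(- \frac{16}{5}\right) = -192$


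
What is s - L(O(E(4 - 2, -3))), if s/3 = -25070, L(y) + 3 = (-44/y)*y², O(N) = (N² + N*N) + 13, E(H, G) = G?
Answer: -73843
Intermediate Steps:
O(N) = 13 + 2*N² (O(N) = (N² + N²) + 13 = 2*N² + 13 = 13 + 2*N²)
L(y) = -3 - 44*y (L(y) = -3 + (-44/y)*y² = -3 - 44*y)
s = -75210 (s = 3*(-25070) = -75210)
s - L(O(E(4 - 2, -3))) = -75210 - (-3 - 44*(13 + 2*(-3)²)) = -75210 - (-3 - 44*(13 + 2*9)) = -75210 - (-3 - 44*(13 + 18)) = -75210 - (-3 - 44*31) = -75210 - (-3 - 1364) = -75210 - 1*(-1367) = -75210 + 1367 = -73843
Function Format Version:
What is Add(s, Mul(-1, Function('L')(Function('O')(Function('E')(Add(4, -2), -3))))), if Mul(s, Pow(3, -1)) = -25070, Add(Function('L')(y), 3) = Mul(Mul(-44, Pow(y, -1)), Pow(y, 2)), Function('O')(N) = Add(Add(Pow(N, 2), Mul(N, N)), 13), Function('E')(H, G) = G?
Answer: -73843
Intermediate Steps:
Function('O')(N) = Add(13, Mul(2, Pow(N, 2))) (Function('O')(N) = Add(Add(Pow(N, 2), Pow(N, 2)), 13) = Add(Mul(2, Pow(N, 2)), 13) = Add(13, Mul(2, Pow(N, 2))))
Function('L')(y) = Add(-3, Mul(-44, y)) (Function('L')(y) = Add(-3, Mul(Mul(-44, Pow(y, -1)), Pow(y, 2))) = Add(-3, Mul(-44, y)))
s = -75210 (s = Mul(3, -25070) = -75210)
Add(s, Mul(-1, Function('L')(Function('O')(Function('E')(Add(4, -2), -3))))) = Add(-75210, Mul(-1, Add(-3, Mul(-44, Add(13, Mul(2, Pow(-3, 2))))))) = Add(-75210, Mul(-1, Add(-3, Mul(-44, Add(13, Mul(2, 9)))))) = Add(-75210, Mul(-1, Add(-3, Mul(-44, Add(13, 18))))) = Add(-75210, Mul(-1, Add(-3, Mul(-44, 31)))) = Add(-75210, Mul(-1, Add(-3, -1364))) = Add(-75210, Mul(-1, -1367)) = Add(-75210, 1367) = -73843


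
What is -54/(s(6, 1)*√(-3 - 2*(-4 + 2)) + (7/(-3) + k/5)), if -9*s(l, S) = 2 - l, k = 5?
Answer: 243/4 ≈ 60.750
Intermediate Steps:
s(l, S) = -2/9 + l/9 (s(l, S) = -(2 - l)/9 = -2/9 + l/9)
-54/(s(6, 1)*√(-3 - 2*(-4 + 2)) + (7/(-3) + k/5)) = -54/((-2/9 + (⅑)*6)*√(-3 - 2*(-4 + 2)) + (7/(-3) + 5/5)) = -54/((-2/9 + ⅔)*√(-3 - 2*(-2)) + (7*(-⅓) + 5*(⅕))) = -54/(4*√(-3 + 4)/9 + (-7/3 + 1)) = -54/(4*√1/9 - 4/3) = -54/((4/9)*1 - 4/3) = -54/(4/9 - 4/3) = -54/(-8/9) = -54*(-9/8) = 243/4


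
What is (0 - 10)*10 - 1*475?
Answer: -575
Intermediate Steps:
(0 - 10)*10 - 1*475 = -10*10 - 475 = -100 - 475 = -575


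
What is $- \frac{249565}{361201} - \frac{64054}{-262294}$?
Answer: $- \frac{21161516628}{47370427547} \approx -0.44672$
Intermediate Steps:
$- \frac{249565}{361201} - \frac{64054}{-262294} = \left(-249565\right) \frac{1}{361201} - - \frac{32027}{131147} = - \frac{249565}{361201} + \frac{32027}{131147} = - \frac{21161516628}{47370427547}$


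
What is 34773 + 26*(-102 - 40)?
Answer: 31081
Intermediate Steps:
34773 + 26*(-102 - 40) = 34773 + 26*(-142) = 34773 - 3692 = 31081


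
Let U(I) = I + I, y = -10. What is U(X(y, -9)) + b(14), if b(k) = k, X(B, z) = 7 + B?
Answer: 8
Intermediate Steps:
U(I) = 2*I
U(X(y, -9)) + b(14) = 2*(7 - 10) + 14 = 2*(-3) + 14 = -6 + 14 = 8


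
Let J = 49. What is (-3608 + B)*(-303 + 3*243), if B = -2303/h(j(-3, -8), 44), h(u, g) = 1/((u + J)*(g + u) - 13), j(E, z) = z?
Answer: -1436854122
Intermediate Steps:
h(u, g) = 1/(-13 + (49 + u)*(g + u)) (h(u, g) = 1/((u + 49)*(g + u) - 13) = 1/((49 + u)*(g + u) - 13) = 1/(-13 + (49 + u)*(g + u)))
B = -3369289 (B = -2303/(1/(-13 + (-8)**2 + 49*44 + 49*(-8) + 44*(-8))) = -2303/(1/(-13 + 64 + 2156 - 392 - 352)) = -2303/(1/1463) = -2303/1/1463 = -2303*1463 = -3369289)
(-3608 + B)*(-303 + 3*243) = (-3608 - 3369289)*(-303 + 3*243) = -3372897*(-303 + 729) = -3372897*426 = -1436854122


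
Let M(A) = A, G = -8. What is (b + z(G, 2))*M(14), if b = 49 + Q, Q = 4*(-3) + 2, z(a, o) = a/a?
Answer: 560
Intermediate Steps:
z(a, o) = 1
Q = -10 (Q = -12 + 2 = -10)
b = 39 (b = 49 - 10 = 39)
(b + z(G, 2))*M(14) = (39 + 1)*14 = 40*14 = 560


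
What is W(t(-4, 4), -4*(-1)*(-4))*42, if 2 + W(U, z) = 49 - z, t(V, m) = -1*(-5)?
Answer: 2646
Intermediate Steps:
t(V, m) = 5
W(U, z) = 47 - z (W(U, z) = -2 + (49 - z) = 47 - z)
W(t(-4, 4), -4*(-1)*(-4))*42 = (47 - (-4*(-1))*(-4))*42 = (47 - 4*(-4))*42 = (47 - 1*(-16))*42 = (47 + 16)*42 = 63*42 = 2646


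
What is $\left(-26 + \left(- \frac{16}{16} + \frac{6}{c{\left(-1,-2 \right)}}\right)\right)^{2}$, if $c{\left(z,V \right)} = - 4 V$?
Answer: $\frac{11025}{16} \approx 689.06$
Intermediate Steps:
$\left(-26 + \left(- \frac{16}{16} + \frac{6}{c{\left(-1,-2 \right)}}\right)\right)^{2} = \left(-26 + \left(- \frac{16}{16} + \frac{6}{\left(-4\right) \left(-2\right)}\right)\right)^{2} = \left(-26 + \left(\left(-16\right) \frac{1}{16} + \frac{6}{8}\right)\right)^{2} = \left(-26 + \left(-1 + 6 \cdot \frac{1}{8}\right)\right)^{2} = \left(-26 + \left(-1 + \frac{3}{4}\right)\right)^{2} = \left(-26 - \frac{1}{4}\right)^{2} = \left(- \frac{105}{4}\right)^{2} = \frac{11025}{16}$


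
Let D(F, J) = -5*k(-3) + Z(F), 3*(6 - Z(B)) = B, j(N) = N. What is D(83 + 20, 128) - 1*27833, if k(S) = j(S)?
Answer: -83539/3 ≈ -27846.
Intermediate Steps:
Z(B) = 6 - B/3
k(S) = S
D(F, J) = 21 - F/3 (D(F, J) = -5*(-3) + (6 - F/3) = 15 + (6 - F/3) = 21 - F/3)
D(83 + 20, 128) - 1*27833 = (21 - (83 + 20)/3) - 1*27833 = (21 - 1/3*103) - 27833 = (21 - 103/3) - 27833 = -40/3 - 27833 = -83539/3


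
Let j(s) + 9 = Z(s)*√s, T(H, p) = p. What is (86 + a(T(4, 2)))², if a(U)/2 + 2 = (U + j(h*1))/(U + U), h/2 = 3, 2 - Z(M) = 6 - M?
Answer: 24673/4 + 157*√6 ≈ 6552.8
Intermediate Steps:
Z(M) = -4 + M (Z(M) = 2 - (6 - M) = 2 + (-6 + M) = -4 + M)
h = 6 (h = 2*3 = 6)
j(s) = -9 + √s*(-4 + s) (j(s) = -9 + (-4 + s)*√s = -9 + √s*(-4 + s))
a(U) = -4 + (-9 + U + 2*√6)/U (a(U) = -4 + 2*((U + (-9 + √(6*1)*(-4 + 6*1)))/(U + U)) = -4 + 2*((U + (-9 + √6*(-4 + 6)))/((2*U))) = -4 + 2*((U + (-9 + √6*2))*(1/(2*U))) = -4 + 2*((U + (-9 + 2*√6))*(1/(2*U))) = -4 + 2*((-9 + U + 2*√6)*(1/(2*U))) = -4 + 2*((-9 + U + 2*√6)/(2*U)) = -4 + (-9 + U + 2*√6)/U)
(86 + a(T(4, 2)))² = (86 + (-9 - 3*2 + 2*√6)/2)² = (86 + (-9 - 6 + 2*√6)/2)² = (86 + (-15 + 2*√6)/2)² = (86 + (-15/2 + √6))² = (157/2 + √6)²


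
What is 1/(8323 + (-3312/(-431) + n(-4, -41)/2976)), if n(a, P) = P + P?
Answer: 641328/5342683529 ≈ 0.00012004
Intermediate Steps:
n(a, P) = 2*P
1/(8323 + (-3312/(-431) + n(-4, -41)/2976)) = 1/(8323 + (-3312/(-431) + (2*(-41))/2976)) = 1/(8323 + (-3312*(-1/431) - 82*1/2976)) = 1/(8323 + (3312/431 - 41/1488)) = 1/(8323 + 4910585/641328) = 1/(5342683529/641328) = 641328/5342683529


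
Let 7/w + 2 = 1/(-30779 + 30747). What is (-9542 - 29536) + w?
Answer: -2540294/65 ≈ -39081.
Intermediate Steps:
w = -224/65 (w = 7/(-2 + 1/(-30779 + 30747)) = 7/(-2 + 1/(-32)) = 7/(-2 - 1/32) = 7/(-65/32) = 7*(-32/65) = -224/65 ≈ -3.4462)
(-9542 - 29536) + w = (-9542 - 29536) - 224/65 = -39078 - 224/65 = -2540294/65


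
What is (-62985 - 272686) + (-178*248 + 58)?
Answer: -379757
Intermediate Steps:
(-62985 - 272686) + (-178*248 + 58) = -335671 + (-44144 + 58) = -335671 - 44086 = -379757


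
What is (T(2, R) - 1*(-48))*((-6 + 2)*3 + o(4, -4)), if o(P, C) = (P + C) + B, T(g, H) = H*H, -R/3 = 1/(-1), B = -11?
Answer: -1311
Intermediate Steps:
R = 3 (R = -3/(-1) = -3*(-1) = 3)
T(g, H) = H²
o(P, C) = -11 + C + P (o(P, C) = (P + C) - 11 = (C + P) - 11 = -11 + C + P)
(T(2, R) - 1*(-48))*((-6 + 2)*3 + o(4, -4)) = (3² - 1*(-48))*((-6 + 2)*3 + (-11 - 4 + 4)) = (9 + 48)*(-4*3 - 11) = 57*(-12 - 11) = 57*(-23) = -1311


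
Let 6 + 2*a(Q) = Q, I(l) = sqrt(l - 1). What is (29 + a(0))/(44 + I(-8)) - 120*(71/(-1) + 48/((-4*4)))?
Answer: 17272744/1945 - 78*I/1945 ≈ 8880.6 - 0.040103*I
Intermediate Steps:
I(l) = sqrt(-1 + l)
a(Q) = -3 + Q/2
(29 + a(0))/(44 + I(-8)) - 120*(71/(-1) + 48/((-4*4))) = (29 + (-3 + (1/2)*0))/(44 + sqrt(-1 - 8)) - 120*(71/(-1) + 48/((-4*4))) = (29 + (-3 + 0))/(44 + sqrt(-9)) - 120*(71*(-1) + 48/(-16)) = (29 - 3)/(44 + 3*I) - 120*(-71 + 48*(-1/16)) = 26*((44 - 3*I)/1945) - 120*(-71 - 3) = 26*(44 - 3*I)/1945 - 120*(-74) = 26*(44 - 3*I)/1945 + 8880 = 8880 + 26*(44 - 3*I)/1945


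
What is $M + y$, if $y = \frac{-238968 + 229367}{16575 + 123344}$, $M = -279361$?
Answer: $- \frac{39087921360}{139919} \approx -2.7936 \cdot 10^{5}$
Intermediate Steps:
$y = - \frac{9601}{139919} \approx -0.068618$
$M + y = -279361 - \frac{9601}{139919} = - \frac{39087921360}{139919}$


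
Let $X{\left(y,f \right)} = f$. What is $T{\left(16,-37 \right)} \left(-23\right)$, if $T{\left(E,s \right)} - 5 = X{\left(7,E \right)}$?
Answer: $-483$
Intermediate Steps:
$T{\left(E,s \right)} = 5 + E$
$T{\left(16,-37 \right)} \left(-23\right) = \left(5 + 16\right) \left(-23\right) = 21 \left(-23\right) = -483$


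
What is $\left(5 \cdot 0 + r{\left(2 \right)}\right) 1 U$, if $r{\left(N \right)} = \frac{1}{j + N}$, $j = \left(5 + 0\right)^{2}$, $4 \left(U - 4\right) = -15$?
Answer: $\frac{1}{108} \approx 0.0092593$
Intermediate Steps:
$U = \frac{1}{4}$ ($U = 4 + \frac{1}{4} \left(-15\right) = 4 - \frac{15}{4} = \frac{1}{4} \approx 0.25$)
$j = 25$ ($j = 5^{2} = 25$)
$r{\left(N \right)} = \frac{1}{25 + N}$
$\left(5 \cdot 0 + r{\left(2 \right)}\right) 1 U = \left(5 \cdot 0 + \frac{1}{25 + 2}\right) 1 \cdot \frac{1}{4} = \left(0 + \frac{1}{27}\right) 1 \cdot \frac{1}{4} = \frac{1}{27} \cdot 1 \cdot \frac{1}{4} = \frac{1}{27} \cdot \frac{1}{4} = \frac{1}{108}$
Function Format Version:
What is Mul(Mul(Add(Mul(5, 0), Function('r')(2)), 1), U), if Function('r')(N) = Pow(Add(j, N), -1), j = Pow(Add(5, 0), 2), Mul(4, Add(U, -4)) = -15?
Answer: Rational(1, 108) ≈ 0.0092593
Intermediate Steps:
U = Rational(1, 4) (U = Add(4, Mul(Rational(1, 4), -15)) = Add(4, Rational(-15, 4)) = Rational(1, 4) ≈ 0.25000)
j = 25 (j = Pow(5, 2) = 25)
Function('r')(N) = Pow(Add(25, N), -1)
Mul(Mul(Add(Mul(5, 0), Function('r')(2)), 1), U) = Mul(Mul(Add(Mul(5, 0), Pow(Add(25, 2), -1)), 1), Rational(1, 4)) = Mul(Mul(Add(0, Pow(27, -1)), 1), Rational(1, 4)) = Mul(Mul(Add(0, Rational(1, 27)), 1), Rational(1, 4)) = Mul(Mul(Rational(1, 27), 1), Rational(1, 4)) = Mul(Rational(1, 27), Rational(1, 4)) = Rational(1, 108)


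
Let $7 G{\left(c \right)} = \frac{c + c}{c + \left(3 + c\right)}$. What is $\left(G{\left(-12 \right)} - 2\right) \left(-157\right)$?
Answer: $\frac{14130}{49} \approx 288.37$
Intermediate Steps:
$G{\left(c \right)} = \frac{2 c}{7 \left(3 + 2 c\right)}$ ($G{\left(c \right)} = \frac{\left(c + c\right) \frac{1}{c + \left(3 + c\right)}}{7} = \frac{2 c \frac{1}{3 + 2 c}}{7} = \frac{2 c}{7 \left(3 + 2 c\right)}$)
$\left(G{\left(-12 \right)} - 2\right) \left(-157\right) = \left(\frac{2}{7} \left(-12\right) \frac{1}{3 + 2 \left(-12\right)} - 2\right) \left(-157\right) = \left(\frac{2}{7} \left(-12\right) \frac{1}{3 - 24} - 2\right) \left(-157\right) = \left(\frac{2}{7} \left(-12\right) \frac{1}{-21} - 2\right) \left(-157\right) = \left(\frac{2}{7} \left(-12\right) \left(- \frac{1}{21}\right) - 2\right) \left(-157\right) = \left(\frac{8}{49} - 2\right) \left(-157\right) = \left(- \frac{90}{49}\right) \left(-157\right) = \frac{14130}{49}$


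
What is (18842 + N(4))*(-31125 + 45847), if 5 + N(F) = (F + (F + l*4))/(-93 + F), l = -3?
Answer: 24681388834/89 ≈ 2.7732e+8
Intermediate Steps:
N(F) = -5 + (-12 + 2*F)/(-93 + F) (N(F) = -5 + (F + (F - 3*4))/(-93 + F) = -5 + (F + (F - 12))/(-93 + F) = -5 + (F + (-12 + F))/(-93 + F) = -5 + (-12 + 2*F)/(-93 + F))
(18842 + N(4))*(-31125 + 45847) = (18842 + 3*(151 - 1*4)/(-93 + 4))*(-31125 + 45847) = (18842 + 3*(151 - 4)/(-89))*14722 = (18842 + 3*(-1/89)*147)*14722 = (18842 - 441/89)*14722 = (1676497/89)*14722 = 24681388834/89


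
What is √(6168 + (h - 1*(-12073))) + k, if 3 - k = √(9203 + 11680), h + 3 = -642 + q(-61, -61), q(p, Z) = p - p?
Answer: 3 - √20883 + 2*√4399 ≈ -8.8596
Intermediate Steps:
q(p, Z) = 0
h = -645 (h = -3 + (-642 + 0) = -3 - 642 = -645)
k = 3 - √20883 (k = 3 - √(9203 + 11680) = 3 - √20883 ≈ -141.51)
√(6168 + (h - 1*(-12073))) + k = √(6168 + (-645 - 1*(-12073))) + (3 - √20883) = √(6168 + (-645 + 12073)) + (3 - √20883) = √(6168 + 11428) + (3 - √20883) = √17596 + (3 - √20883) = 2*√4399 + (3 - √20883) = 3 - √20883 + 2*√4399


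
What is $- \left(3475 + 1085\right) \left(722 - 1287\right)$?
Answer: $2576400$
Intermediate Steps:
$- \left(3475 + 1085\right) \left(722 - 1287\right) = - 4560 \left(-565\right) = \left(-1\right) \left(-2576400\right) = 2576400$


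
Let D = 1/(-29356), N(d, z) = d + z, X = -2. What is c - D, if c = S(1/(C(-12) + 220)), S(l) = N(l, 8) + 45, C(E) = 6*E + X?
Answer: 113593115/2142988 ≈ 53.007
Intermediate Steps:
C(E) = -2 + 6*E (C(E) = 6*E - 2 = -2 + 6*E)
S(l) = 53 + l (S(l) = (l + 8) + 45 = (8 + l) + 45 = 53 + l)
D = -1/29356 ≈ -3.4065e-5
c = 7739/146 (c = 53 + 1/((-2 + 6*(-12)) + 220) = 53 + 1/((-2 - 72) + 220) = 53 + 1/(-74 + 220) = 53 + 1/146 = 7739/146 ≈ 53.007)
c - D = 7739/146 - 1*(-1/29356) = 7739/146 + 1/29356 = 113593115/2142988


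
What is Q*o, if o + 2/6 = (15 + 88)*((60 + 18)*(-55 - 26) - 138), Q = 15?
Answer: -9974525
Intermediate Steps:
o = -1994905/3 (o = -⅓ + (15 + 88)*((60 + 18)*(-55 - 26) - 138) = -⅓ + 103*(78*(-81) - 138) = -⅓ + 103*(-6318 - 138) = -⅓ + 103*(-6456) = -⅓ - 664968 = -1994905/3 ≈ -6.6497e+5)
Q*o = 15*(-1994905/3) = -9974525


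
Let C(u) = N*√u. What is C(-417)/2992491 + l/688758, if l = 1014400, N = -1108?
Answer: 507200/344379 - 1108*I*√417/2992491 ≈ 1.4728 - 0.0075609*I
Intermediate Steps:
C(u) = -1108*√u
C(-417)/2992491 + l/688758 = -1108*I*√417/2992491 + 1014400/688758 = -1108*I*√417*(1/2992491) + 1014400*(1/688758) = -1108*I*√417*(1/2992491) + 507200/344379 = -1108*I*√417/2992491 + 507200/344379 = 507200/344379 - 1108*I*√417/2992491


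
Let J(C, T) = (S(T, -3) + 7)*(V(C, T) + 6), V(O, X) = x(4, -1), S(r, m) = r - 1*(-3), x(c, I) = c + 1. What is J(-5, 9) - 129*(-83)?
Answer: 10916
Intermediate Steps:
x(c, I) = 1 + c
S(r, m) = 3 + r (S(r, m) = r + 3 = 3 + r)
V(O, X) = 5 (V(O, X) = 1 + 4 = 5)
J(C, T) = 110 + 11*T (J(C, T) = ((3 + T) + 7)*(5 + 6) = (10 + T)*11 = 110 + 11*T)
J(-5, 9) - 129*(-83) = (110 + 11*9) - 129*(-83) = (110 + 99) + 10707 = 209 + 10707 = 10916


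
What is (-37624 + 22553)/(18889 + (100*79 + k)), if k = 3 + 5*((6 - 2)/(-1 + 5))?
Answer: -15071/26797 ≈ -0.56241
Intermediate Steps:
k = 8 (k = 3 + 5*(4/4) = 3 + 5*(4*(1/4)) = 3 + 5*1 = 3 + 5 = 8)
(-37624 + 22553)/(18889 + (100*79 + k)) = (-37624 + 22553)/(18889 + (100*79 + 8)) = -15071/(18889 + (7900 + 8)) = -15071/(18889 + 7908) = -15071/26797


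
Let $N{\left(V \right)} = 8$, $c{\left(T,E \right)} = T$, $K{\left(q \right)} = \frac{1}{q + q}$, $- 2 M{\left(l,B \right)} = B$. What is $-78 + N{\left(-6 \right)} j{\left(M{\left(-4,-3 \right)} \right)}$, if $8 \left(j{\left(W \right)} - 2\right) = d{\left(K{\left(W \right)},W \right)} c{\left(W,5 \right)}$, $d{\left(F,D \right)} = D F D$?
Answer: $- \frac{487}{8} \approx -60.875$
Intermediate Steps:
$M{\left(l,B \right)} = - \frac{B}{2}$
$K{\left(q \right)} = \frac{1}{2 q}$
$d{\left(F,D \right)} = F D^{2}$
$j{\left(W \right)} = 2 + \frac{W^{2}}{16}$ ($j{\left(W \right)} = 2 + \frac{\frac{1}{2 W} W^{2} W}{8} = 2 + \frac{\frac{W}{2} W}{8} = 2 + \frac{\frac{1}{2} W^{2}}{8} = 2 + \frac{W^{2}}{16}$)
$-78 + N{\left(-6 \right)} j{\left(M{\left(-4,-3 \right)} \right)} = -78 + 8 \left(2 + \frac{\left(\left(- \frac{1}{2}\right) \left(-3\right)\right)^{2}}{16}\right) = -78 + 8 \left(2 + \frac{\left(\frac{3}{2}\right)^{2}}{16}\right) = -78 + 8 \left(2 + \frac{1}{16} \cdot \frac{9}{4}\right) = -78 + 8 \left(2 + \frac{9}{64}\right) = -78 + 8 \cdot \frac{137}{64} = -78 + \frac{137}{8} = - \frac{487}{8}$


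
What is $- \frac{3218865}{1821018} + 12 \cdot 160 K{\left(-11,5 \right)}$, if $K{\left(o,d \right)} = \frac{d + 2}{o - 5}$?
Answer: $- \frac{510957995}{607006} \approx -841.77$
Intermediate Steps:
$K{\left(o,d \right)} = \frac{2 + d}{-5 + o}$
$- \frac{3218865}{1821018} + 12 \cdot 160 K{\left(-11,5 \right)} = - \frac{3218865}{1821018} + 12 \cdot 160 \frac{2 + 5}{-5 - 11} = \left(-3218865\right) \frac{1}{1821018} + 1920 \frac{1}{-16} \cdot 7 = - \frac{1072955}{607006} + 1920 \left(\left(- \frac{1}{16}\right) 7\right) = - \frac{1072955}{607006} + 1920 \left(- \frac{7}{16}\right) = - \frac{1072955}{607006} - 840 = - \frac{510957995}{607006}$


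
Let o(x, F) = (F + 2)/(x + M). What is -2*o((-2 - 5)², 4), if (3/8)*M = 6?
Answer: -12/65 ≈ -0.18462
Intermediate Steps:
M = 16 (M = (8/3)*6 = 16)
o(x, F) = (2 + F)/(16 + x) (o(x, F) = (F + 2)/(x + 16) = (2 + F)/(16 + x))
-2*o((-2 - 5)², 4) = -2*(2 + 4)/(16 + (-2 - 5)²) = -2*6/(16 + (-7)²) = -2*6/(16 + 49) = -2*6/65 = -12/65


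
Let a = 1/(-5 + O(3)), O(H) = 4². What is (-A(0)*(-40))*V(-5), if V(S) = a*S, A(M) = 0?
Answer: 0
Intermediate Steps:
O(H) = 16
a = 1/11 (a = 1/(-5 + 16) = 1/11 ≈ 0.090909)
V(S) = S/11
(-A(0)*(-40))*V(-5) = (-1*0*(-40))*((1/11)*(-5)) = (0*(-40))*(-5/11) = 0*(-5/11) = 0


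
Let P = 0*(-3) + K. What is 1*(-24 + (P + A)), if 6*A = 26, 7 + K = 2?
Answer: -74/3 ≈ -24.667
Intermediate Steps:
K = -5 (K = -7 + 2 = -5)
A = 13/3 (A = (1/6)*26 = 13/3 ≈ 4.3333)
P = -5 (P = 0*(-3) - 5 = 0 - 5 = -5)
1*(-24 + (P + A)) = 1*(-24 + (-5 + 13/3)) = 1*(-24 - 2/3) = 1*(-74/3) = -74/3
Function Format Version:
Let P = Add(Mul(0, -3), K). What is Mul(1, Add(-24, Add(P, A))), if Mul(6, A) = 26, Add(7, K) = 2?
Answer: Rational(-74, 3) ≈ -24.667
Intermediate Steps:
K = -5 (K = Add(-7, 2) = -5)
A = Rational(13, 3) (A = Mul(Rational(1, 6), 26) = Rational(13, 3) ≈ 4.3333)
P = -5 (P = Add(Mul(0, -3), -5) = Add(0, -5) = -5)
Mul(1, Add(-24, Add(P, A))) = Mul(1, Add(-24, Add(-5, Rational(13, 3)))) = Mul(1, Add(-24, Rational(-2, 3))) = Mul(1, Rational(-74, 3)) = Rational(-74, 3)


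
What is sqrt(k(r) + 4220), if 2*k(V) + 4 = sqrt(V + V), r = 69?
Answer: sqrt(16872 + 2*sqrt(138))/2 ≈ 64.991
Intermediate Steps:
k(V) = -2 + sqrt(2)*sqrt(V)/2 (k(V) = -2 + sqrt(V + V)/2 = -2 + sqrt(2*V)/2 = -2 + (sqrt(2)*sqrt(V))/2 = -2 + sqrt(2)*sqrt(V)/2)
sqrt(k(r) + 4220) = sqrt((-2 + sqrt(2)*sqrt(69)/2) + 4220) = sqrt((-2 + sqrt(138)/2) + 4220) = sqrt(4218 + sqrt(138)/2)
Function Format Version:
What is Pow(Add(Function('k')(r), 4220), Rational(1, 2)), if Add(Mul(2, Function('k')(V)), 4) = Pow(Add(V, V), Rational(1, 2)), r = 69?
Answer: Mul(Rational(1, 2), Pow(Add(16872, Mul(2, Pow(138, Rational(1, 2)))), Rational(1, 2))) ≈ 64.991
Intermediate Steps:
Function('k')(V) = Add(-2, Mul(Rational(1, 2), Pow(2, Rational(1, 2)), Pow(V, Rational(1, 2)))) (Function('k')(V) = Add(-2, Mul(Rational(1, 2), Pow(Add(V, V), Rational(1, 2)))) = Add(-2, Mul(Rational(1, 2), Pow(Mul(2, V), Rational(1, 2)))) = Add(-2, Mul(Rational(1, 2), Mul(Pow(2, Rational(1, 2)), Pow(V, Rational(1, 2))))) = Add(-2, Mul(Rational(1, 2), Pow(2, Rational(1, 2)), Pow(V, Rational(1, 2)))))
Pow(Add(Function('k')(r), 4220), Rational(1, 2)) = Pow(Add(Add(-2, Mul(Rational(1, 2), Pow(2, Rational(1, 2)), Pow(69, Rational(1, 2)))), 4220), Rational(1, 2)) = Pow(Add(Add(-2, Mul(Rational(1, 2), Pow(138, Rational(1, 2)))), 4220), Rational(1, 2)) = Pow(Add(4218, Mul(Rational(1, 2), Pow(138, Rational(1, 2)))), Rational(1, 2))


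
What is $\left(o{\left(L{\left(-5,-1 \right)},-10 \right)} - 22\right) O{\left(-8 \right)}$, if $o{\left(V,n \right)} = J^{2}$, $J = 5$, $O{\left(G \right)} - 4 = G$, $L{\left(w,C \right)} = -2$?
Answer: $-12$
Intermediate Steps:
$O{\left(G \right)} = 4 + G$
$o{\left(V,n \right)} = 25$ ($o{\left(V,n \right)} = 5^{2} = 25$)
$\left(o{\left(L{\left(-5,-1 \right)},-10 \right)} - 22\right) O{\left(-8 \right)} = \left(25 - 22\right) \left(4 - 8\right) = 3 \left(-4\right) = -12$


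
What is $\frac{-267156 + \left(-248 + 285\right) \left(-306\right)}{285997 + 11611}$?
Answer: $- \frac{139239}{148804} \approx -0.93572$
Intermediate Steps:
$\frac{-267156 + \left(-248 + 285\right) \left(-306\right)}{285997 + 11611} = \frac{-267156 + 37 \left(-306\right)}{297608} = \left(-267156 - 11322\right) \frac{1}{297608} = \left(-278478\right) \frac{1}{297608} = - \frac{139239}{148804}$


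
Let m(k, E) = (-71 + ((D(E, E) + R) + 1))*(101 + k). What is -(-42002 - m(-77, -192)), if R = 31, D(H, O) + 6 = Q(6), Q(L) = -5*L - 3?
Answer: 40130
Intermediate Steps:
Q(L) = -3 - 5*L
D(H, O) = -39 (D(H, O) = -6 + (-3 - 5*6) = -6 + (-3 - 30) = -6 - 33 = -39)
m(k, E) = -7878 - 78*k (m(k, E) = (-71 + ((-39 + 31) + 1))*(101 + k) = (-71 + (-8 + 1))*(101 + k) = (-71 - 7)*(101 + k) = -78*(101 + k) = -7878 - 78*k)
-(-42002 - m(-77, -192)) = -(-42002 - (-7878 - 78*(-77))) = -(-42002 - (-7878 + 6006)) = -(-42002 - 1*(-1872)) = -(-42002 + 1872) = -1*(-40130) = 40130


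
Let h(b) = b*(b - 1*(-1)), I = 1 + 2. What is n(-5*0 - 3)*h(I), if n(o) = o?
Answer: -36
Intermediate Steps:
I = 3
h(b) = b*(1 + b) (h(b) = b*(b + 1) = b*(1 + b))
n(-5*0 - 3)*h(I) = (-5*0 - 3)*(3*(1 + 3)) = (0 - 3)*(3*4) = -3*12 = -36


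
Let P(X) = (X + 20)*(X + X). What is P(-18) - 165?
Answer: -237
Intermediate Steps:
P(X) = 2*X*(20 + X) (P(X) = (20 + X)*(2*X) = 2*X*(20 + X))
P(-18) - 165 = 2*(-18)*(20 - 18) - 165 = 2*(-18)*2 - 165 = -72 - 165 = -237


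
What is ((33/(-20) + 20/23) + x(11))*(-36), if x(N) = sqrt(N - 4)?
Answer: 3231/115 - 36*sqrt(7) ≈ -67.151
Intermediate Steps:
x(N) = sqrt(-4 + N)
((33/(-20) + 20/23) + x(11))*(-36) = ((33/(-20) + 20/23) + sqrt(-4 + 11))*(-36) = ((33*(-1/20) + 20*(1/23)) + sqrt(7))*(-36) = ((-33/20 + 20/23) + sqrt(7))*(-36) = (-359/460 + sqrt(7))*(-36) = 3231/115 - 36*sqrt(7)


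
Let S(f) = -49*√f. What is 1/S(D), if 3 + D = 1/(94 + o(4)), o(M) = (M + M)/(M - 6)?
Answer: 3*I*√2690/13181 ≈ 0.011805*I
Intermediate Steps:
o(M) = 2*M/(-6 + M) (o(M) = (2*M)/(-6 + M) = 2*M/(-6 + M))
D = -269/90 (D = -3 + 1/(94 + 2*4/(-6 + 4)) = -3 + 1/(94 + 2*4/(-2)) = -3 + 1/(94 + 2*4*(-½)) = -3 + 1/(94 - 4) = -3 + 1/90 = -269/90 ≈ -2.9889)
1/S(D) = 1/(-49*I*√2690/30) = 3*I*√2690/13181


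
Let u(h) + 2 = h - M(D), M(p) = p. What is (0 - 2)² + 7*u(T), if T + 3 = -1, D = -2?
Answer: -24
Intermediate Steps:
T = -4 (T = -3 - 1 = -4)
u(h) = h (u(h) = -2 + (h - 1*(-2)) = -2 + (h + 2) = -2 + (2 + h) = h)
(0 - 2)² + 7*u(T) = (0 - 2)² + 7*(-4) = (-2)² - 28 = 4 - 28 = -24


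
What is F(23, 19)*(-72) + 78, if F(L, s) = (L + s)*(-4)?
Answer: 12174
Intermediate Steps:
F(L, s) = -4*L - 4*s
F(23, 19)*(-72) + 78 = (-4*23 - 4*19)*(-72) + 78 = (-92 - 76)*(-72) + 78 = -168*(-72) + 78 = 12096 + 78 = 12174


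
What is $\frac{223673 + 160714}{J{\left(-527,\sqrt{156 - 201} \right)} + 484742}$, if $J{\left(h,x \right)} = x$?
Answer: $\frac{186328523154}{234974806609} - \frac{1153161 i \sqrt{5}}{234974806609} \approx 0.79297 - 1.0974 \cdot 10^{-5} i$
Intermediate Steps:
$\frac{223673 + 160714}{J{\left(-527,\sqrt{156 - 201} \right)} + 484742} = \frac{223673 + 160714}{\sqrt{156 - 201} + 484742} = \frac{384387}{\sqrt{-45} + 484742} = \frac{384387}{3 i \sqrt{5} + 484742} = \frac{384387}{484742 + 3 i \sqrt{5}}$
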